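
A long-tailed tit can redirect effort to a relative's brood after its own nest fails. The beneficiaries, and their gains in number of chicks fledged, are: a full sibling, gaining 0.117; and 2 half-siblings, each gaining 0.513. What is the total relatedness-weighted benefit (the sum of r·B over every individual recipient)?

r to a full sibling = 0.5 (full sibs share both parents — two paths of length 2: r = 2·(1/2)^2 = 1/2).
r to a half-sibling = 1/4 (half-sibs share one parent — one path of length 2: r = (1/2)^2 = 1/4).
Summing one r·B term per recipient: 1·0.5·0.117 + 2·0.25·0.513 = 0.315.

0.315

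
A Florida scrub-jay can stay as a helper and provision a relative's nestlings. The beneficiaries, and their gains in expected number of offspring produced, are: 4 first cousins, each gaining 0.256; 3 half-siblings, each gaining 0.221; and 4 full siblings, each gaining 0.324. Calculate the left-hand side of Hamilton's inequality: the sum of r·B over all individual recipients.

0.94175

r to a first cousin = 1/8 (first cousins share one grandparent pair — two paths of length 4: r = 2·(1/2)^4 = 1/8).
r to a half-sibling = 1/4 (half-sibs share one parent — one path of length 2: r = (1/2)^2 = 1/4).
r to a full sibling = 1/2 (full sibs share both parents — two paths of length 2: r = 2·(1/2)^2 = 1/2).
Summing one r·B term per recipient: 4·0.125·0.256 + 3·0.25·0.221 + 4·0.5·0.324 = 0.94175.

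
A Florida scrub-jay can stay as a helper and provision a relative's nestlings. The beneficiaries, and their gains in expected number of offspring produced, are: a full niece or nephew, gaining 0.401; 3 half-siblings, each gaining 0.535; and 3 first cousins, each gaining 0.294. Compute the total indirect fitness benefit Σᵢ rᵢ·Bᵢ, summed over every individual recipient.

0.61175

r to a full niece or nephew = 0.25 (full aunt/uncle↔niece/nephew: two paths of length 3 through the shared grandparent pair: r = 2·(1/2)^3 = 1/4).
r to a half-sibling = 1/4 (half-sibs share one parent — one path of length 2: r = (1/2)^2 = 1/4).
r to a first cousin = 1/8 (first cousins share one grandparent pair — two paths of length 4: r = 2·(1/2)^4 = 1/8).
Summing one r·B term per recipient: 1·0.25·0.401 + 3·0.25·0.535 + 3·0.125·0.294 = 0.61175.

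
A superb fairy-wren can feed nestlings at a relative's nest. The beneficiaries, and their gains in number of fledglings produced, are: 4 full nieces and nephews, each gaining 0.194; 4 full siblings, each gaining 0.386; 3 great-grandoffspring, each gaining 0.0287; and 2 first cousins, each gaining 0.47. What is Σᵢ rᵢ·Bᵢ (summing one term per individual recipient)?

1.0942625

r to a full niece or nephew = 0.25 (full aunt/uncle↔niece/nephew: two paths of length 3 through the shared grandparent pair: r = 2·(1/2)^3 = 1/4).
r to a full sibling = 0.5 (full sibs share both parents — two paths of length 2: r = 2·(1/2)^2 = 1/2).
r to a great-grandoffspring = 0.125 (three parent–offspring links: r = (1/2)^3 = 1/8).
r to a first cousin = 1/8 (first cousins share one grandparent pair — two paths of length 4: r = 2·(1/2)^4 = 1/8).
Summing one r·B term per recipient: 4·0.25·0.194 + 4·0.5·0.386 + 3·0.125·0.0287 + 2·0.125·0.47 = 1.0942625.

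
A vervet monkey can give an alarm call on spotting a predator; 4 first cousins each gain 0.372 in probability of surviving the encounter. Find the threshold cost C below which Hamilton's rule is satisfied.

0.186

r to a first cousin = 0.125 (first cousins share one grandparent pair — two paths of length 4: r = 2·(1/2)^4 = 1/8).
Hamilton's rule: n·r·B > C, so the trait is favored while C < n·r·B = 4·0.125·0.372 = 0.186.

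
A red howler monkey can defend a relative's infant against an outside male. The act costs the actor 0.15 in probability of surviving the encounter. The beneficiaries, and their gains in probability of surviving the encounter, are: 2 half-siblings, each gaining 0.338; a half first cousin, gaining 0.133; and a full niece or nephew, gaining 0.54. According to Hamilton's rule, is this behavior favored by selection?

Hamilton's rule: the trait is favored when the sum of r·B over every recipient exceeds the actor's cost C.
r to a half-sibling = 1/4 (half-sibs share one parent — one path of length 2: r = (1/2)^2 = 1/4).
r to a half first cousin = 0.0625 (half first cousins share one grandparent — one path of length 4: r = (1/2)^4 = 1/16).
r to a full niece or nephew = 0.25 (full aunt/uncle↔niece/nephew: two paths of length 3 through the shared grandparent pair: r = 2·(1/2)^3 = 1/4).
Summing one r·B term per recipient: 2·0.25·0.338 + 1·0.0625·0.133 + 1·0.25·0.54 = 0.3123125.
0.3123125 > 0.15: the indirect benefit exceeds the cost.

Yes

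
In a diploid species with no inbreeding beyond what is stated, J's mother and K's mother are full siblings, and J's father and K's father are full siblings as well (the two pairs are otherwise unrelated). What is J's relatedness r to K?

Relatedness sums over independent paths through distinct common ancestors.
J and K are related in two ways: first cousins through their mothers (r = 1/8) and first cousins through their fathers (r = 1/8) — i.e. double first cousins.
r = 1/8 + 1/8 = 1/4 = 0.25.

0.25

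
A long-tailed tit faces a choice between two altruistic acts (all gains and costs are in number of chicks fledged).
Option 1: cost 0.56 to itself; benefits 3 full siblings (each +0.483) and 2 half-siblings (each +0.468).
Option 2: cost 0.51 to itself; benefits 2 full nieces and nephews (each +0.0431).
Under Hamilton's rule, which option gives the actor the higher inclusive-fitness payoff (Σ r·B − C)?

Option 1: r to a full sibling = 0.5.
Option 1: r to a half-sibling = 0.25.
Option 1: Σ r·B − C = (3·0.5·0.483 + 2·0.25·0.468) − 0.56 = 0.3985.
Option 2: r to a full niece or nephew = 0.25.
Option 2: Σ r·B − C = (2·0.25·0.0431) − 0.51 = -0.48845.
Option 1 has the higher net inclusive-fitness payoff.

Option 1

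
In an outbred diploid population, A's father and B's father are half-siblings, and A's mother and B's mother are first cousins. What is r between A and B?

0.09375

Independent pedigree routes through distinct common ancestors add.
A and B are related in two ways: half first cousins through their fathers (r = 1/16) and second cousins through their mothers (r = 1/32).
r = 1/16 + 1/32 = 0.09375.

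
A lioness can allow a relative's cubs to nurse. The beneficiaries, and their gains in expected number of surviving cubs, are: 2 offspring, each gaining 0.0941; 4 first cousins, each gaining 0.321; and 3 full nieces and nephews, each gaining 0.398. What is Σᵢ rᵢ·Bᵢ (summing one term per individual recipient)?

r to an offspring = 1/2 (one parent–offspring link: r = (1/2)^1 = 1/2).
r to a first cousin = 1/8 (first cousins share one grandparent pair — two paths of length 4: r = 2·(1/2)^4 = 1/8).
r to a full niece or nephew = 0.25 (full aunt/uncle↔niece/nephew: two paths of length 3 through the shared grandparent pair: r = 2·(1/2)^3 = 1/4).
Summing one r·B term per recipient: 2·0.5·0.0941 + 4·0.125·0.321 + 3·0.25·0.398 = 0.5531.

0.5531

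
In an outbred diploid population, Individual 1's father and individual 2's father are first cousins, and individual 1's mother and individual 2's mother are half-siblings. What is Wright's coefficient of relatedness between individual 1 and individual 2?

With two independent routes of shared ancestry, r is the sum of the two contributions.
Individual 1 and individual 2 are related in two ways: second cousins through their fathers (r = 1/32) and half first cousins through their mothers (r = 1/16).
r = 1/32 + 1/16 = 3/32 = 0.09375.

0.09375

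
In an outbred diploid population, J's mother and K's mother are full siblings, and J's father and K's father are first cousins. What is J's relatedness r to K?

0.15625

Wright's path rule: contributions from independent ancestry routes add.
J and K are related in two ways: first cousins through their mothers (r = 1/8) and second cousins through their fathers (r = 1/32).
r = 1/8 + 1/32 = 5/32 = 0.15625.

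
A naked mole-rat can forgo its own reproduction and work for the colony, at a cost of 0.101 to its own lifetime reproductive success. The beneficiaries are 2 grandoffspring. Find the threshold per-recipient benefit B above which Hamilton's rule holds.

0.202

r to a grandoffspring = 0.25 (two parent–offspring links: r = (1/2)^2 = 1/4).
Hamilton's rule with n recipients of equal r: n·r·B > C, so B > C/(n·r) = 0.101/(2·0.25) = 0.202.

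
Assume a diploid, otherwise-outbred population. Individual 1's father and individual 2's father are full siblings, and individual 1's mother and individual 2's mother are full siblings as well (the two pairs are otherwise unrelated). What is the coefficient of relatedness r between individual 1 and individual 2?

Wright's path rule: contributions from independent ancestry routes add.
Individual 1 and individual 2 are related in two ways: first cousins through their fathers (r = 1/8) and first cousins through their mothers (r = 1/8) — i.e. double first cousins.
r = 1/8 + 1/8 = 1/4 = 0.25.

0.25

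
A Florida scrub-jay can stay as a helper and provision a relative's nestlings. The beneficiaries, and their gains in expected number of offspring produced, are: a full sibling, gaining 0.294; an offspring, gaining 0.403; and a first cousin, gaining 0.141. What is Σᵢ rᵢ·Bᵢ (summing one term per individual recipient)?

0.366125

r to a full sibling = 0.5 (full sibs share both parents — two paths of length 2: r = 2·(1/2)^2 = 1/2).
r to an offspring = 0.5 (one parent–offspring link: r = (1/2)^1 = 1/2).
r to a first cousin = 0.125 (first cousins share one grandparent pair — two paths of length 4: r = 2·(1/2)^4 = 1/8).
Summing one r·B term per recipient: 1·0.5·0.294 + 1·0.5·0.403 + 1·0.125·0.141 = 0.366125.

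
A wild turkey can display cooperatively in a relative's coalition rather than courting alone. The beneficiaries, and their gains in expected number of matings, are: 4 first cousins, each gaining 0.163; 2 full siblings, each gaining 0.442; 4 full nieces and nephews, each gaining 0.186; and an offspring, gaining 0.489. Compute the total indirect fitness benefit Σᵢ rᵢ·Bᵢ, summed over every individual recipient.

r to a first cousin = 0.125 (first cousins share one grandparent pair — two paths of length 4: r = 2·(1/2)^4 = 1/8).
r to a full sibling = 1/2 (full sibs share both parents — two paths of length 2: r = 2·(1/2)^2 = 1/2).
r to a full niece or nephew = 0.25 (full aunt/uncle↔niece/nephew: two paths of length 3 through the shared grandparent pair: r = 2·(1/2)^3 = 1/4).
r to an offspring = 1/2 (one parent–offspring link: r = (1/2)^1 = 1/2).
Summing one r·B term per recipient: 4·0.125·0.163 + 2·0.5·0.442 + 4·0.25·0.186 + 1·0.5·0.489 = 0.954.

0.954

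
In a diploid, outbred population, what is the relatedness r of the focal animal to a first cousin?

First cousins share one grandparent pair — two paths of length 4: r = 2·(1/2)^4 = 1/8.

0.125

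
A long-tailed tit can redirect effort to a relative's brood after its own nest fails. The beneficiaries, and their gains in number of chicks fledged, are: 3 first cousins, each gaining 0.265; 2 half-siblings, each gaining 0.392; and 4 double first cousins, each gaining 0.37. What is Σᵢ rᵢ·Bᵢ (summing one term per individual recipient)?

0.665375

r to a first cousin = 0.125 (first cousins share one grandparent pair — two paths of length 4: r = 2·(1/2)^4 = 1/8).
r to a half-sibling = 1/4 (half-sibs share one parent — one path of length 2: r = (1/2)^2 = 1/4).
r to a double first cousin = 0.25 (double first cousins share both grandparent pairs — four paths of length 4: r = 4·(1/2)^4 = 1/4).
Summing one r·B term per recipient: 3·0.125·0.265 + 2·0.25·0.392 + 4·0.25·0.37 = 0.665375.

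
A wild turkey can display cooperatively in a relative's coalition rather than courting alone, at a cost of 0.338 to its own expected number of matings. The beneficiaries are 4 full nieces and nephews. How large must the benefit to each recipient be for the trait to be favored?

0.338

r to a full niece or nephew = 1/4 (full aunt/uncle↔niece/nephew: two paths of length 3 through the shared grandparent pair: r = 2·(1/2)^3 = 1/4).
Hamilton's rule with n recipients of equal r: n·r·B > C, so B > C/(n·r) = 0.338/(4·0.25) = 0.338.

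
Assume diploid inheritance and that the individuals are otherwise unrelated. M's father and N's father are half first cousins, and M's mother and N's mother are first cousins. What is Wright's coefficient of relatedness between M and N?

0.046875

Wright's path rule: contributions from independent ancestry routes add.
M and N are related in two ways: half second cousins through their fathers (r = 1/64) and second cousins through their mothers (r = 1/32).
r = 1/64 + 1/32 = 0.046875.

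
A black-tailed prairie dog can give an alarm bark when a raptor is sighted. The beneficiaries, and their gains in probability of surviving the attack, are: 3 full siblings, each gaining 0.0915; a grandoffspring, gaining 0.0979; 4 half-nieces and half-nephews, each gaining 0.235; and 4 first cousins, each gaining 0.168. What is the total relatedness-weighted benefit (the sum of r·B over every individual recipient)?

r to a full sibling = 0.5 (full sibs share both parents — two paths of length 2: r = 2·(1/2)^2 = 1/2).
r to a grandoffspring = 1/4 (two parent–offspring links: r = (1/2)^2 = 1/4).
r to a half-niece or half-nephew = 0.125 (half-aunt/uncle↔niece/nephew: one path of length 3: r = (1/2)^3 = 1/8).
r to a first cousin = 0.125 (first cousins share one grandparent pair — two paths of length 4: r = 2·(1/2)^4 = 1/8).
Summing one r·B term per recipient: 3·0.5·0.0915 + 1·0.25·0.0979 + 4·0.125·0.235 + 4·0.125·0.168 = 0.363225.

0.363225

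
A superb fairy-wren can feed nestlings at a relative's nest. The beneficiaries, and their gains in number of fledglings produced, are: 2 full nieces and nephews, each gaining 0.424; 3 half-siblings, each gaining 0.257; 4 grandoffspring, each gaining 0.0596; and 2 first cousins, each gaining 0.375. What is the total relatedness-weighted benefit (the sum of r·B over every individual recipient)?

0.5581

r to a full niece or nephew = 0.25 (full aunt/uncle↔niece/nephew: two paths of length 3 through the shared grandparent pair: r = 2·(1/2)^3 = 1/4).
r to a half-sibling = 1/4 (half-sibs share one parent — one path of length 2: r = (1/2)^2 = 1/4).
r to a grandoffspring = 0.25 (two parent–offspring links: r = (1/2)^2 = 1/4).
r to a first cousin = 0.125 (first cousins share one grandparent pair — two paths of length 4: r = 2·(1/2)^4 = 1/8).
Summing one r·B term per recipient: 2·0.25·0.424 + 3·0.25·0.257 + 4·0.25·0.0596 + 2·0.125·0.375 = 0.5581.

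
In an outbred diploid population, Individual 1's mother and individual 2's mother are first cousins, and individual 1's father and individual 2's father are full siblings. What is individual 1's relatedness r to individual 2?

Relatedness sums over independent paths through distinct common ancestors.
Individual 1 and individual 2 are related in two ways: second cousins through their mothers (r = 1/32) and first cousins through their fathers (r = 1/8).
r = 1/32 + 1/8 = 0.15625.

0.15625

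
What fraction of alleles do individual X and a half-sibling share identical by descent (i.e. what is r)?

0.25

Each parent–offspring link contributes a factor of 1/2, and independent paths through distinct common ancestors add.
Half-sibs share one parent — one path of length 2: r = (1/2)^2 = 1/4.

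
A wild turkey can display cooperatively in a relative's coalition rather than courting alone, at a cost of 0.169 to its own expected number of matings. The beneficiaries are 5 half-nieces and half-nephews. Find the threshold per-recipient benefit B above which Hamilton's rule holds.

0.2704

r to a half-niece or half-nephew = 1/8 (half-aunt/uncle↔niece/nephew: one path of length 3: r = (1/2)^3 = 1/8).
Hamilton's rule with n recipients of equal r: n·r·B > C, so B > C/(n·r) = 0.169/(5·0.125) = 0.2704.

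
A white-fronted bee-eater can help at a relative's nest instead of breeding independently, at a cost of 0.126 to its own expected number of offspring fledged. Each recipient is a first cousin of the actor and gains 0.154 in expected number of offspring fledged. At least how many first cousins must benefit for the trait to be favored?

r to a first cousin = 1/8 (first cousins share one grandparent pair — two paths of length 4: r = 2·(1/2)^4 = 1/8).
Hamilton's rule: n·r·B > C  ⇒  n > C/(r·B) = 0.126/(0.125·0.154) = 6.545.
The smallest integer exceeding 6.545 is 7.

7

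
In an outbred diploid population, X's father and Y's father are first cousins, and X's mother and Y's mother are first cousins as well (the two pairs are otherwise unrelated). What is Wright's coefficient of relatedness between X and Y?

0.0625

Independent pedigree routes through distinct common ancestors add.
X and Y are related in two ways: second cousins through their fathers (r = 1/32) and second cousins through their mothers (r = 1/32).
r = 1/32 + 1/32 = 0.0625.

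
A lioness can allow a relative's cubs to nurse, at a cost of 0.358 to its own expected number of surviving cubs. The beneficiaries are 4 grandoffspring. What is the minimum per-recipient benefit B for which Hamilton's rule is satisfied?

0.358

r to a grandoffspring = 0.25 (two parent–offspring links: r = (1/2)^2 = 1/4).
Hamilton's rule with n recipients of equal r: n·r·B > C, so B > C/(n·r) = 0.358/(4·0.25) = 0.358.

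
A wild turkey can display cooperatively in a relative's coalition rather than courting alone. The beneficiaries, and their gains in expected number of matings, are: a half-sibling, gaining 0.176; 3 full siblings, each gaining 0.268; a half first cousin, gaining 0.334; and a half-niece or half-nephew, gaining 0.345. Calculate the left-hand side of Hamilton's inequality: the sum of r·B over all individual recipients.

r to a half-sibling = 1/4 (half-sibs share one parent — one path of length 2: r = (1/2)^2 = 1/4).
r to a full sibling = 1/2 (full sibs share both parents — two paths of length 2: r = 2·(1/2)^2 = 1/2).
r to a half first cousin = 1/16 (half first cousins share one grandparent — one path of length 4: r = (1/2)^4 = 1/16).
r to a half-niece or half-nephew = 0.125 (half-aunt/uncle↔niece/nephew: one path of length 3: r = (1/2)^3 = 1/8).
Summing one r·B term per recipient: 1·0.25·0.176 + 3·0.5·0.268 + 1·0.0625·0.334 + 1·0.125·0.345 = 0.51.

0.51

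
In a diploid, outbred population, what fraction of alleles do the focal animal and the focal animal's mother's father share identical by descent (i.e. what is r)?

0.25

Each parent–offspring link contributes a factor of 1/2, and independent paths through distinct common ancestors add.
Two parent–offspring links: r = (1/2)^2 = 1/4.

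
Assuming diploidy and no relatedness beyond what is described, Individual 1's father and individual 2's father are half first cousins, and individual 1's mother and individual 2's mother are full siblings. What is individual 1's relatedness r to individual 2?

Wright's path rule: contributions from independent ancestry routes add.
Individual 1 and individual 2 are related in two ways: half second cousins through their fathers (r = 1/64) and first cousins through their mothers (r = 1/8).
r = 1/64 + 1/8 = 9/64 = 0.140625.

0.140625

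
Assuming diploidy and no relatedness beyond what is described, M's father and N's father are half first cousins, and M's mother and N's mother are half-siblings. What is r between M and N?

Relatedness sums over independent paths through distinct common ancestors.
M and N are related in two ways: half second cousins through their fathers (r = 1/64) and half first cousins through their mothers (r = 1/16).
r = 1/64 + 1/16 = 5/64 = 0.078125.

0.078125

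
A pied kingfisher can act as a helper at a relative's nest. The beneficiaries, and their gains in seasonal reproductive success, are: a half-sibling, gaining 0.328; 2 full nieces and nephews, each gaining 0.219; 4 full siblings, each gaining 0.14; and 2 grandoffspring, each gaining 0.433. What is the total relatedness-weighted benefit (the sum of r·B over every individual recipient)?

r to a half-sibling = 1/4 (half-sibs share one parent — one path of length 2: r = (1/2)^2 = 1/4).
r to a full niece or nephew = 1/4 (full aunt/uncle↔niece/nephew: two paths of length 3 through the shared grandparent pair: r = 2·(1/2)^3 = 1/4).
r to a full sibling = 1/2 (full sibs share both parents — two paths of length 2: r = 2·(1/2)^2 = 1/2).
r to a grandoffspring = 1/4 (two parent–offspring links: r = (1/2)^2 = 1/4).
Summing one r·B term per recipient: 1·0.25·0.328 + 2·0.25·0.219 + 4·0.5·0.14 + 2·0.25·0.433 = 0.688.

0.688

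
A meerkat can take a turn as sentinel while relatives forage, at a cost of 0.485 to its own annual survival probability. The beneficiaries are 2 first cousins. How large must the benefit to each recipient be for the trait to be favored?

1.94

r to a first cousin = 0.125 (first cousins share one grandparent pair — two paths of length 4: r = 2·(1/2)^4 = 1/8).
Hamilton's rule with n recipients of equal r: n·r·B > C, so B > C/(n·r) = 0.485/(2·0.125) = 1.94.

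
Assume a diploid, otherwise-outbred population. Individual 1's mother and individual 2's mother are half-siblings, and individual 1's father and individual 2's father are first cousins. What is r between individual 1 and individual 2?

0.09375

Wright's path rule: contributions from independent ancestry routes add.
Individual 1 and individual 2 are related in two ways: half first cousins through their mothers (r = 1/16) and second cousins through their fathers (r = 1/32).
r = 1/16 + 1/32 = 0.09375.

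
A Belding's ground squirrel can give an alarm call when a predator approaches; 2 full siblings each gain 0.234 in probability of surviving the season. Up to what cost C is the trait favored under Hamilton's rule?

0.234

r to a full sibling = 1/2 (full sibs share both parents — two paths of length 2: r = 2·(1/2)^2 = 1/2).
Hamilton's rule: n·r·B > C, so the trait is favored while C < n·r·B = 2·0.5·0.234 = 0.234.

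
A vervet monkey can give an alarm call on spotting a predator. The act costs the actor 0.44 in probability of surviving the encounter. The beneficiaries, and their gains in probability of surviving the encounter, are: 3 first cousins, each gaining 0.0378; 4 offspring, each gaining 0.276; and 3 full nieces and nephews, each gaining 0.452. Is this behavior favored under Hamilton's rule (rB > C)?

Yes

Hamilton's rule: the trait is favored when the sum of r·B over every recipient exceeds the actor's cost C.
r to a first cousin = 1/8 (first cousins share one grandparent pair — two paths of length 4: r = 2·(1/2)^4 = 1/8).
r to an offspring = 0.5 (one parent–offspring link: r = (1/2)^1 = 1/2).
r to a full niece or nephew = 0.25 (full aunt/uncle↔niece/nephew: two paths of length 3 through the shared grandparent pair: r = 2·(1/2)^3 = 1/4).
Summing one r·B term per recipient: 3·0.125·0.0378 + 4·0.5·0.276 + 3·0.25·0.452 = 0.905175.
0.905175 > 0.44: the indirect benefit exceeds the cost.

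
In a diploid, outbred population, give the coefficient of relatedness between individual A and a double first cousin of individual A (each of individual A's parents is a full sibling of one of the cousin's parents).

Each parent–offspring link contributes a factor of 1/2, and independent paths through distinct common ancestors add.
Double first cousins share both grandparent pairs — four paths of length 4: r = 4·(1/2)^4 = 1/4.

0.25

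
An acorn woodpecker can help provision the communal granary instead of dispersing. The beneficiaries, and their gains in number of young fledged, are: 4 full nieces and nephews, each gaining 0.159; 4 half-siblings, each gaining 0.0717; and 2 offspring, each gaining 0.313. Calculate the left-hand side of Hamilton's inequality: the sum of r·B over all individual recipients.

0.5437

r to a full niece or nephew = 0.25 (full aunt/uncle↔niece/nephew: two paths of length 3 through the shared grandparent pair: r = 2·(1/2)^3 = 1/4).
r to a half-sibling = 0.25 (half-sibs share one parent — one path of length 2: r = (1/2)^2 = 1/4).
r to an offspring = 1/2 (one parent–offspring link: r = (1/2)^1 = 1/2).
Summing one r·B term per recipient: 4·0.25·0.159 + 4·0.25·0.0717 + 2·0.5·0.313 = 0.5437.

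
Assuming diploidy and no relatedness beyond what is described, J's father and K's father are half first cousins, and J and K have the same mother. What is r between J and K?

Independent pedigree routes through distinct common ancestors add.
J and K are related in two ways: half second cousins through their fathers (r = 1/64) and half-sibs through their shared mother (r = 1/4).
r = 1/64 + 1/4 = 0.265625.

0.265625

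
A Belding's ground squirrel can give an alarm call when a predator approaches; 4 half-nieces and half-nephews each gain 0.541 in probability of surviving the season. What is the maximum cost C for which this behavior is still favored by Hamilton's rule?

0.2705

r to a half-niece or half-nephew = 0.125 (half-aunt/uncle↔niece/nephew: one path of length 3: r = (1/2)^3 = 1/8).
Hamilton's rule: n·r·B > C, so the trait is favored while C < n·r·B = 4·0.125·0.541 = 0.2705.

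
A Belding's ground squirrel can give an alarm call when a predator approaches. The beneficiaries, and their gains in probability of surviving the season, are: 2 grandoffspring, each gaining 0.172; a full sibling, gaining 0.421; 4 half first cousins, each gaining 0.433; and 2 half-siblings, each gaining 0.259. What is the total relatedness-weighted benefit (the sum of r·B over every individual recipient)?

r to a grandoffspring = 0.25 (two parent–offspring links: r = (1/2)^2 = 1/4).
r to a full sibling = 1/2 (full sibs share both parents — two paths of length 2: r = 2·(1/2)^2 = 1/2).
r to a half first cousin = 0.0625 (half first cousins share one grandparent — one path of length 4: r = (1/2)^4 = 1/16).
r to a half-sibling = 0.25 (half-sibs share one parent — one path of length 2: r = (1/2)^2 = 1/4).
Summing one r·B term per recipient: 2·0.25·0.172 + 1·0.5·0.421 + 4·0.0625·0.433 + 2·0.25·0.259 = 0.53425.

0.53425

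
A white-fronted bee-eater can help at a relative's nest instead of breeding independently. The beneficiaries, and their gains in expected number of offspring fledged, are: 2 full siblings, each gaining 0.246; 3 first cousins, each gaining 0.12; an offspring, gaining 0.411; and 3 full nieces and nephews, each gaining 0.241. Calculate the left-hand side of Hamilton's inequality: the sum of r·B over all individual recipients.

r to a full sibling = 1/2 (full sibs share both parents — two paths of length 2: r = 2·(1/2)^2 = 1/2).
r to a first cousin = 1/8 (first cousins share one grandparent pair — two paths of length 4: r = 2·(1/2)^4 = 1/8).
r to an offspring = 0.5 (one parent–offspring link: r = (1/2)^1 = 1/2).
r to a full niece or nephew = 0.25 (full aunt/uncle↔niece/nephew: two paths of length 3 through the shared grandparent pair: r = 2·(1/2)^3 = 1/4).
Summing one r·B term per recipient: 2·0.5·0.246 + 3·0.125·0.12 + 1·0.5·0.411 + 3·0.25·0.241 = 0.67725.

0.67725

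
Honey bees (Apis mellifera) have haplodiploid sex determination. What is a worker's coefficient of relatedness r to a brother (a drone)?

Her haploid brother carries none of their father's genes and a random half of their mother's genome; that half matches the maternal half of her own genome with probability 1/2: r = 1/2 · 1/2 = 1/4.

0.25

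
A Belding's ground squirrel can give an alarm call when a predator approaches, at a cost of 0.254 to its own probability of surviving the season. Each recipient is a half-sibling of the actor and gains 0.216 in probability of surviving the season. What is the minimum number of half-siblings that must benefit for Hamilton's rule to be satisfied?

5

r to a half-sibling = 1/4 (half-sibs share one parent — one path of length 2: r = (1/2)^2 = 1/4).
Hamilton's rule: n·r·B > C  ⇒  n > C/(r·B) = 0.254/(0.25·0.216) = 4.704.
The smallest integer exceeding 4.704 is 5.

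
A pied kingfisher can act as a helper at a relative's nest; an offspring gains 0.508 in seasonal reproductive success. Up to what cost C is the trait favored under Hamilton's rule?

r to an offspring = 0.5 (one parent–offspring link: r = (1/2)^1 = 1/2).
Hamilton's rule: n·r·B > C, so the trait is favored while C < n·r·B = 1·0.5·0.508 = 0.254.

0.254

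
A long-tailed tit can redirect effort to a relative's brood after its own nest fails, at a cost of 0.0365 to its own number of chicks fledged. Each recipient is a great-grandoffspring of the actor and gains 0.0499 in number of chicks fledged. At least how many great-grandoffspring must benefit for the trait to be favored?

6

r to a great-grandoffspring = 1/8 (three parent–offspring links: r = (1/2)^3 = 1/8).
Hamilton's rule: n·r·B > C  ⇒  n > C/(r·B) = 0.0365/(0.125·0.0499) = 5.852.
The smallest integer exceeding 5.852 is 6.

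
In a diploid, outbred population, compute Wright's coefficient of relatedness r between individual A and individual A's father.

0.5

Each parent–offspring link contributes a factor of 1/2, and independent paths through distinct common ancestors add.
One parent–offspring link: r = (1/2)^1 = 1/2.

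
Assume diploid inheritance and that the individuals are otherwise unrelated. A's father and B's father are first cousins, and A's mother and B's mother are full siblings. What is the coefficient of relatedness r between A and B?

With two independent routes of shared ancestry, r is the sum of the two contributions.
A and B are related in two ways: second cousins through their fathers (r = 1/32) and first cousins through their mothers (r = 1/8).
r = 1/32 + 1/8 = 0.15625.

0.15625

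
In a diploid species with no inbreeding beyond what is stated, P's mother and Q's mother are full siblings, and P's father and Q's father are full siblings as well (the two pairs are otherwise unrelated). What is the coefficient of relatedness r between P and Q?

Independent pedigree routes through distinct common ancestors add.
P and Q are related in two ways: first cousins through their mothers (r = 1/8) and first cousins through their fathers (r = 1/8) — i.e. double first cousins.
r = 1/8 + 1/8 = 1/4 = 0.25.

0.25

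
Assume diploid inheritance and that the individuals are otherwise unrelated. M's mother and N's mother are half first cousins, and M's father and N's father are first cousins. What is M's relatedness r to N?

0.046875

Independent pedigree routes through distinct common ancestors add.
M and N are related in two ways: half second cousins through their mothers (r = 1/64) and second cousins through their fathers (r = 1/32).
r = 1/64 + 1/32 = 3/64 = 0.046875.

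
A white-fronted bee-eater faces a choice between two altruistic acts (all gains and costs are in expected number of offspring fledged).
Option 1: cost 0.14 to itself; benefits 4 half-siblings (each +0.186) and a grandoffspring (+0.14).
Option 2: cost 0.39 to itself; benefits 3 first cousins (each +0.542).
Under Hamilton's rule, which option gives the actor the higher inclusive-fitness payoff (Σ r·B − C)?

Option 1: r to a half-sibling = 0.25.
Option 1: r to a grandoffspring = 0.25.
Option 1: Σ r·B − C = (4·0.25·0.186 + 1·0.25·0.14) − 0.14 = 0.081.
Option 2: r to a first cousin = 0.125.
Option 2: Σ r·B − C = (3·0.125·0.542) − 0.39 = -0.18675.
Option 1 has the higher net inclusive-fitness payoff.

Option 1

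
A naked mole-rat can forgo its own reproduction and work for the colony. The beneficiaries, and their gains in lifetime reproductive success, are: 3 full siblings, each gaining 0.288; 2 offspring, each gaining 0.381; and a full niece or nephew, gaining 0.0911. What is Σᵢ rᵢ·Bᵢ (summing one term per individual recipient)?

r to a full sibling = 1/2 (full sibs share both parents — two paths of length 2: r = 2·(1/2)^2 = 1/2).
r to an offspring = 0.5 (one parent–offspring link: r = (1/2)^1 = 1/2).
r to a full niece or nephew = 1/4 (full aunt/uncle↔niece/nephew: two paths of length 3 through the shared grandparent pair: r = 2·(1/2)^3 = 1/4).
Summing one r·B term per recipient: 3·0.5·0.288 + 2·0.5·0.381 + 1·0.25·0.0911 = 0.835775.

0.835775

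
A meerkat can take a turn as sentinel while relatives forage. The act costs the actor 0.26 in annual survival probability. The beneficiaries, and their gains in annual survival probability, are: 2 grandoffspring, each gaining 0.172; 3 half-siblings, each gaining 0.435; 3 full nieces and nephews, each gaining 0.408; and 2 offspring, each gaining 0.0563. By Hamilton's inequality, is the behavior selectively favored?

Hamilton's rule: the trait is favored when the sum of r·B over every recipient exceeds the actor's cost C.
r to a grandoffspring = 1/4 (two parent–offspring links: r = (1/2)^2 = 1/4).
r to a half-sibling = 1/4 (half-sibs share one parent — one path of length 2: r = (1/2)^2 = 1/4).
r to a full niece or nephew = 1/4 (full aunt/uncle↔niece/nephew: two paths of length 3 through the shared grandparent pair: r = 2·(1/2)^3 = 1/4).
r to an offspring = 0.5 (one parent–offspring link: r = (1/2)^1 = 1/2).
Summing one r·B term per recipient: 2·0.25·0.172 + 3·0.25·0.435 + 3·0.25·0.408 + 2·0.5·0.0563 = 0.77455.
0.77455 > 0.26: the indirect benefit exceeds the cost.

Yes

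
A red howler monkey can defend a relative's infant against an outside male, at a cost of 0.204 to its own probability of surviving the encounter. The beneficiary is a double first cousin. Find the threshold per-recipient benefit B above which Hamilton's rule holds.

r to a double first cousin = 0.25 (double first cousins share both grandparent pairs — four paths of length 4: r = 4·(1/2)^4 = 1/4).
Hamilton's rule with n recipients of equal r: n·r·B > C, so B > C/(n·r) = 0.204/(1·0.25) = 0.816.

0.816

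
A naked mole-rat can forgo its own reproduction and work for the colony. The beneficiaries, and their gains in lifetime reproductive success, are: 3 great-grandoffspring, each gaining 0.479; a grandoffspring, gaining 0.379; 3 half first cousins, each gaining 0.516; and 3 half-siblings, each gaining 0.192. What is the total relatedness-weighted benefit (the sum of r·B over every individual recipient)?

0.515125

r to a great-grandoffspring = 0.125 (three parent–offspring links: r = (1/2)^3 = 1/8).
r to a grandoffspring = 0.25 (two parent–offspring links: r = (1/2)^2 = 1/4).
r to a half first cousin = 1/16 (half first cousins share one grandparent — one path of length 4: r = (1/2)^4 = 1/16).
r to a half-sibling = 0.25 (half-sibs share one parent — one path of length 2: r = (1/2)^2 = 1/4).
Summing one r·B term per recipient: 3·0.125·0.479 + 1·0.25·0.379 + 3·0.0625·0.516 + 3·0.25·0.192 = 0.515125.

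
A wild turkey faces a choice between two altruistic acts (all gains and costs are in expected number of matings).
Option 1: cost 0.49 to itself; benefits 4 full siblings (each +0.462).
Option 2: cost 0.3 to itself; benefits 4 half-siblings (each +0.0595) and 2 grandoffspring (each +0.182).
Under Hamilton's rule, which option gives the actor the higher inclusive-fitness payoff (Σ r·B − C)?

Option 1

Option 1: r to a full sibling = 0.5.
Option 1: Σ r·B − C = (4·0.5·0.462) − 0.49 = 0.434.
Option 2: r to a half-sibling = 0.25.
Option 2: r to a grandoffspring = 0.25.
Option 2: Σ r·B − C = (4·0.25·0.0595 + 2·0.25·0.182) − 0.3 = -0.1495.
Option 1 has the higher net inclusive-fitness payoff.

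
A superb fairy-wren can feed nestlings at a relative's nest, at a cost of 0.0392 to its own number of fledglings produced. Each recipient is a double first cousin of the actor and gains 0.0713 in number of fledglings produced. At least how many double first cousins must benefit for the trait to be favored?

r to a double first cousin = 1/4 (double first cousins share both grandparent pairs — four paths of length 4: r = 4·(1/2)^4 = 1/4).
Hamilton's rule: n·r·B > C  ⇒  n > C/(r·B) = 0.0392/(0.25·0.0713) = 2.199.
The smallest integer exceeding 2.199 is 3.

3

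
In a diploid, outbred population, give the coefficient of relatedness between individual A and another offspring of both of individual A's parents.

Each parent–offspring link contributes a factor of 1/2, and independent paths through distinct common ancestors add.
Full sibs share both parents — two paths of length 2: r = 2·(1/2)^2 = 1/2.

0.5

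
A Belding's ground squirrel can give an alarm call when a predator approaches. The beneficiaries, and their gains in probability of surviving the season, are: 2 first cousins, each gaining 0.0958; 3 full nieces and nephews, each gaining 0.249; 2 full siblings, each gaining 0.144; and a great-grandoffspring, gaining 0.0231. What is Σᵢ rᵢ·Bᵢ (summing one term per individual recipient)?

r to a first cousin = 0.125 (first cousins share one grandparent pair — two paths of length 4: r = 2·(1/2)^4 = 1/8).
r to a full niece or nephew = 0.25 (full aunt/uncle↔niece/nephew: two paths of length 3 through the shared grandparent pair: r = 2·(1/2)^3 = 1/4).
r to a full sibling = 0.5 (full sibs share both parents — two paths of length 2: r = 2·(1/2)^2 = 1/2).
r to a great-grandoffspring = 0.125 (three parent–offspring links: r = (1/2)^3 = 1/8).
Summing one r·B term per recipient: 2·0.125·0.0958 + 3·0.25·0.249 + 2·0.5·0.144 + 1·0.125·0.0231 = 0.3575875.

0.3575875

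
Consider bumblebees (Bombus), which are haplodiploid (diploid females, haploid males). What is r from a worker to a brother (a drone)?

Her haploid brother carries none of their father's genes and a random half of their mother's genome; that half matches the maternal half of her own genome with probability 1/2: r = 1/2 · 1/2 = 1/4.

0.25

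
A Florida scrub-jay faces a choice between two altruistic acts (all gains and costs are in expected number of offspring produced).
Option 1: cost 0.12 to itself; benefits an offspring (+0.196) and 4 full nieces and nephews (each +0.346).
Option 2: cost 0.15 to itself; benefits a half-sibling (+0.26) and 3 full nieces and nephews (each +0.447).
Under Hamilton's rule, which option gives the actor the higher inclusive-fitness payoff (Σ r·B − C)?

Option 1

Option 1: r to an offspring = 0.5.
Option 1: r to a full niece or nephew = 0.25.
Option 1: Σ r·B − C = (1·0.5·0.196 + 4·0.25·0.346) − 0.12 = 0.324.
Option 2: r to a half-sibling = 0.25.
Option 2: r to a full niece or nephew = 0.25.
Option 2: Σ r·B − C = (1·0.25·0.26 + 3·0.25·0.447) − 0.15 = 0.25025.
Option 1 has the higher net inclusive-fitness payoff.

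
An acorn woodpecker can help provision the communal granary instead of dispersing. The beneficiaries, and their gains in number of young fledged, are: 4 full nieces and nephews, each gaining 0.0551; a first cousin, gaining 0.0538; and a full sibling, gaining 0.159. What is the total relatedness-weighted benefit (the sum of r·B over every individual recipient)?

r to a full niece or nephew = 0.25 (full aunt/uncle↔niece/nephew: two paths of length 3 through the shared grandparent pair: r = 2·(1/2)^3 = 1/4).
r to a first cousin = 1/8 (first cousins share one grandparent pair — two paths of length 4: r = 2·(1/2)^4 = 1/8).
r to a full sibling = 0.5 (full sibs share both parents — two paths of length 2: r = 2·(1/2)^2 = 1/2).
Summing one r·B term per recipient: 4·0.25·0.0551 + 1·0.125·0.0538 + 1·0.5·0.159 = 0.141325.

0.141325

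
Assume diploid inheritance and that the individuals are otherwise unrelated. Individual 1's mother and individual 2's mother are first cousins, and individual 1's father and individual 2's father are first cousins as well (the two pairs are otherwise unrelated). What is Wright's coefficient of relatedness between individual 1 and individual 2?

0.0625

Relatedness sums over independent paths through distinct common ancestors.
Individual 1 and individual 2 are related in two ways: second cousins through their mothers (r = 1/32) and second cousins through their fathers (r = 1/32).
r = 1/32 + 1/32 = 0.0625.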